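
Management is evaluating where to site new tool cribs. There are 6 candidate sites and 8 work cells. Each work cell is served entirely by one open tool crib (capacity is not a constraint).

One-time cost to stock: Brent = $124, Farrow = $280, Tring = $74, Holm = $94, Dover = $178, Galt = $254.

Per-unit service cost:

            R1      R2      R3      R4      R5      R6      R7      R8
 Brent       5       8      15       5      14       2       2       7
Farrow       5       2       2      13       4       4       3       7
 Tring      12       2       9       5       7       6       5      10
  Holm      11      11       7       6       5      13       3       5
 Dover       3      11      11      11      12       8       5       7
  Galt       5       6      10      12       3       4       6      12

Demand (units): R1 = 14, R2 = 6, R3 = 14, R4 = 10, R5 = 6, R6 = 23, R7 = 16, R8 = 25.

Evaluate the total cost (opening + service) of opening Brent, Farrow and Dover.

Total cost: 991

Each work cell is assigned to its cheapest site among the open ones.
{Brent, Farrow, Dover}: R1→Dover 3·14=42, R2→Farrow 2·6=12, R3→Farrow 2·14=28, R4→Brent 5·10=50, R5→Farrow 4·6=24, R6→Brent 2·23=46, R7→Brent 2·16=32, R8→Brent 7·25=175. Service 409; fixed 582; total 991.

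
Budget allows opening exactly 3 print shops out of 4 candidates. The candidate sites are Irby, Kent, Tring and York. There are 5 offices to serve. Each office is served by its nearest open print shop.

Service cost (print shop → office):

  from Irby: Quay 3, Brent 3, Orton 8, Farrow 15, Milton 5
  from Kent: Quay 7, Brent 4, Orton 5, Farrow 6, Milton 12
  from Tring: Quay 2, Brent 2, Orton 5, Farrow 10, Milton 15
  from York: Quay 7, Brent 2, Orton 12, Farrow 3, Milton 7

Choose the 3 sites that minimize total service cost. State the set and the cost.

Choose Irby, Tring and York; total service cost 17.

With exactly 3 open, each office uses its cheapest among the chosen.
{Irby, Tring, York}: Quay→Tring 2, Brent→Tring 2, Orton→Tring 5, Farrow→York 3, Milton→Irby 5. Service cost 17.
{Irby, Kent, York}: service cost 18
{Kent, Tring, York}: service cost 19
Among all 4 size-3 choices, {Irby, Tring, York} is lowest.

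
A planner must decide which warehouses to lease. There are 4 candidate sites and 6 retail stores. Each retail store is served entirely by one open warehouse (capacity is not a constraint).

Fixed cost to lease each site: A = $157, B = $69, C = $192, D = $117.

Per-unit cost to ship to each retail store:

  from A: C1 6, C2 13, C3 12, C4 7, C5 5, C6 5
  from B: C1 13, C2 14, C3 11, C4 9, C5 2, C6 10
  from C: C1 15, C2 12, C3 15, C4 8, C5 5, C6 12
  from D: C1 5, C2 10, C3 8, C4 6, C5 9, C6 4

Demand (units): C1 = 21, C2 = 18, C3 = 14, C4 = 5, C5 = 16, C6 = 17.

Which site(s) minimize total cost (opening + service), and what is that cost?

For any fixed open set, each retail store goes to its cheapest open site; total = fixed + service.
{B, D}: C1→D 5·21=105, C2→D 10·18=180, C3→D 8·14=112, C4→D 6·5=30, C5→B 2·16=32, C6→D 4·17=68. Service 527; fixed 186; total 713.
{D}: C1→D 5·21=105, C2→D 10·18=180, C3→D 8·14=112, C4→D 6·5=30, C5→D 9·16=144, C6→D 4·17=68. Service 639; fixed 117; total 756.
{A, D}: C1→D 5·21=105, C2→D 10·18=180, C3→D 8·14=112, C4→D 6·5=30, C5→A 5·16=80, C6→D 4·17=68. Service 575; fixed 274; total 849.
{A, B, C, D}: C1→D 5·21=105, C2→D 10·18=180, C3→D 8·14=112, C4→D 6·5=30, C5→B 2·16=32, C6→D 4·17=68. Service 527; fixed 535; total 1062.
No other subset beats 713.

Open B and D; minimum total cost 713.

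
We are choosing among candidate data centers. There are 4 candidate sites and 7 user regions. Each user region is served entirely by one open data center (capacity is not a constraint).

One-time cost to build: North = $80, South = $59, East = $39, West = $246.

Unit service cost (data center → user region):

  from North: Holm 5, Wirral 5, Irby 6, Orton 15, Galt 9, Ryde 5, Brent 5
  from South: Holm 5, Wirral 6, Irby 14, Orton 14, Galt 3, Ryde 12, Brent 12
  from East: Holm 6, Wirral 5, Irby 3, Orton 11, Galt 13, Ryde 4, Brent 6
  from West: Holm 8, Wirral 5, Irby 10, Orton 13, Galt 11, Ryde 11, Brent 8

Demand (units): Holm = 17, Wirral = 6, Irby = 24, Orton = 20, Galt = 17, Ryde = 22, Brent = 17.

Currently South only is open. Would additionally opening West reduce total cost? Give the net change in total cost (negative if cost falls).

Current service cost with {South}: 1256.
Adding West: each user region re-picks its cheapest; new service cost 1044, saving 212.
Extra fixed cost: 246. Net change = 246 − 212 = 34.
(Totals: 1315 → 1349.)

No — net change +34 (cost rises by 34).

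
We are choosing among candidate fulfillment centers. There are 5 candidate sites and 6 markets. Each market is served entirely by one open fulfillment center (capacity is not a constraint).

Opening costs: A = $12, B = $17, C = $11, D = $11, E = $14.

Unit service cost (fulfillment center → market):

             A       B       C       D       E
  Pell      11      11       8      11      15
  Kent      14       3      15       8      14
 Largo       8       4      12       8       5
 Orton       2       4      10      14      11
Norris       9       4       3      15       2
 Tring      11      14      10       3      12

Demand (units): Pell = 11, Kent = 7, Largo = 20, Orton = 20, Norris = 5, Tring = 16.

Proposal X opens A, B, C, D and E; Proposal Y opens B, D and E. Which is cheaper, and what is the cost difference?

Proposal X: {A, B, C, D, E}: Pell→C 8·11=88, Kent→B 3·7=21, Largo→B 4·20=80, Orton→A 2·20=40, Norris→E 2·5=10, Tring→D 3·16=48. Service 287; fixed 65; total 352.
Proposal Y: {B, D, E}: Pell→B 11·11=121, Kent→B 3·7=21, Largo→B 4·20=80, Orton→B 4·20=80, Norris→E 2·5=10, Tring→D 3·16=48. Service 360; fixed 42; total 402.
Difference: |352 − 402| = 50.

Proposal X is cheaper by 50.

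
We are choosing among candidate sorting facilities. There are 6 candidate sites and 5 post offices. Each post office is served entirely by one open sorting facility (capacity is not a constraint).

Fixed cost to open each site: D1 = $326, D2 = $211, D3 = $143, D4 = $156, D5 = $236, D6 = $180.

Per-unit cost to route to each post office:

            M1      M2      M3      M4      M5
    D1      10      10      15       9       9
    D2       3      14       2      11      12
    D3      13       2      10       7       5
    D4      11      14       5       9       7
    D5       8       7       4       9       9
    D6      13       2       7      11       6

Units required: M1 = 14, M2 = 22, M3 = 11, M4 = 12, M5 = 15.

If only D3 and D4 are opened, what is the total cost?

Each post office is assigned to its cheapest site among the open ones.
{D3, D4}: M1→D4 11·14=154, M2→D3 2·22=44, M3→D4 5·11=55, M4→D3 7·12=84, M5→D3 5·15=75. Service 412; fixed 299; total 711.

Total cost: 711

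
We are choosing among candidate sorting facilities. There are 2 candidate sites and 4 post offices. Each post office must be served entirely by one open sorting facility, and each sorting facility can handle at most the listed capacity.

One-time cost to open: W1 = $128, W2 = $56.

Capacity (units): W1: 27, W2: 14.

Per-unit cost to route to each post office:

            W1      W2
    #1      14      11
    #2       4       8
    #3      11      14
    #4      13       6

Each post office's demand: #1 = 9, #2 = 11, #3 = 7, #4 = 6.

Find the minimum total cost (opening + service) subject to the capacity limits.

Minimum total cost: 467

Open {W1, W2}: #1→W1 14·9=126, #2→W1 4·11=44, #3→W1 11·7=77, #4→W2 6·6=36.
Loads: W1 carries 27/27, W2 carries 6/14. Service 283; fixed 184; total 467.
Next best feasible plan costs 482.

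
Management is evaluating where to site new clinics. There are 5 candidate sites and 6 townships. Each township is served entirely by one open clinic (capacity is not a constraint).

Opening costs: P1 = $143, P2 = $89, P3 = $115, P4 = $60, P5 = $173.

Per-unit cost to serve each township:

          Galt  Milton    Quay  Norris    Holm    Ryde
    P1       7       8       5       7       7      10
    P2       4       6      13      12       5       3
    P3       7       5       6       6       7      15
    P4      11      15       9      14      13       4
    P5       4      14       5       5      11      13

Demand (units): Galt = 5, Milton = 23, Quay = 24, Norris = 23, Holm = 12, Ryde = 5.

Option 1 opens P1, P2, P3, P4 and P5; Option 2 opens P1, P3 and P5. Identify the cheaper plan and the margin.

Option 1: {P1, P2, P3, P4, P5}: Galt→P2 4·5=20, Milton→P3 5·23=115, Quay→P1 5·24=120, Norris→P5 5·23=115, Holm→P2 5·12=60, Ryde→P2 3·5=15. Service 445; fixed 580; total 1025.
Option 2: {P1, P3, P5}: Galt→P5 4·5=20, Milton→P3 5·23=115, Quay→P1 5·24=120, Norris→P5 5·23=115, Holm→P1 7·12=84, Ryde→P1 10·5=50. Service 504; fixed 431; total 935.
Difference: |1025 − 935| = 90.

Option 2 is cheaper by 90.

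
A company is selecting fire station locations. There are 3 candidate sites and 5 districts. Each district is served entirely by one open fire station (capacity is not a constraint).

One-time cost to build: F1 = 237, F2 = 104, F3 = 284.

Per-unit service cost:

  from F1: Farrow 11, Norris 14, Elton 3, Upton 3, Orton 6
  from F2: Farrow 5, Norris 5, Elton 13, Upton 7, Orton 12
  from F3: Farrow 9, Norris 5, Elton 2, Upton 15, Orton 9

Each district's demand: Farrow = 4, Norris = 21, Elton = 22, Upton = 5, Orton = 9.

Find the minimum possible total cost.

For any fixed open set, each district goes to its cheapest open site; total = fixed + service.
{F1, F2}: Farrow→F2 5·4=20, Norris→F2 5·21=105, Elton→F1 3·22=66, Upton→F1 3·5=15, Orton→F1 6·9=54. Service 260; fixed 341; total 601.
{F3}: Farrow→F3 9·4=36, Norris→F3 5·21=105, Elton→F3 2·22=44, Upton→F3 15·5=75, Orton→F3 9·9=81. Service 341; fixed 284; total 625.
{F2}: Farrow→F2 5·4=20, Norris→F2 5·21=105, Elton→F2 13·22=286, Upton→F2 7·5=35, Orton→F2 12·9=108. Service 554; fixed 104; total 658.
{F1, F2, F3}: Farrow→F2 5·4=20, Norris→F2 5·21=105, Elton→F3 2·22=44, Upton→F1 3·5=15, Orton→F1 6·9=54. Service 238; fixed 625; total 863.
(All 7 nonempty subsets were checked; F1 and F2 is lowest.)

Minimum total cost: 601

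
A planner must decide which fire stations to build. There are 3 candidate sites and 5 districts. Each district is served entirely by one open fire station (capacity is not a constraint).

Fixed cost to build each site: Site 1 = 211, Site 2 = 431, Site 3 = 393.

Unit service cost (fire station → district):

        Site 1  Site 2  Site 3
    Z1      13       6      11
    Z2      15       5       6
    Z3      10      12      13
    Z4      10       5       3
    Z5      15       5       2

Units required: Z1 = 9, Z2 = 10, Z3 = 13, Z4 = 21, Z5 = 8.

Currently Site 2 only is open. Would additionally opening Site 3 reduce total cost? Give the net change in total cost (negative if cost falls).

Current service cost with {Site 2}: 405.
Adding Site 3: each district re-picks its cheapest; new service cost 339, saving 66.
Extra fixed cost: 393. Net change = 393 − 66 = 327.
(Totals: 836 → 1163.)

No — net change +327 (cost rises by 327).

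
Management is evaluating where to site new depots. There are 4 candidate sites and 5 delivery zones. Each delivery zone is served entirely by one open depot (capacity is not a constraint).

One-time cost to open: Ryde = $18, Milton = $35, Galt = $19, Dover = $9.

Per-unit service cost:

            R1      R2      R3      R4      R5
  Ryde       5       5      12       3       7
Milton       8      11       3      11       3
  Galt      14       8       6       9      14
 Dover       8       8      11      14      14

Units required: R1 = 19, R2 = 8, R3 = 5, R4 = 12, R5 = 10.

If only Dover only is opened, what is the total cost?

Each delivery zone is assigned to its cheapest site among the open ones.
{Dover}: R1→Dover 8·19=152, R2→Dover 8·8=64, R3→Dover 11·5=55, R4→Dover 14·12=168, R5→Dover 14·10=140. Service 579; fixed 9; total 588.

Total cost: 588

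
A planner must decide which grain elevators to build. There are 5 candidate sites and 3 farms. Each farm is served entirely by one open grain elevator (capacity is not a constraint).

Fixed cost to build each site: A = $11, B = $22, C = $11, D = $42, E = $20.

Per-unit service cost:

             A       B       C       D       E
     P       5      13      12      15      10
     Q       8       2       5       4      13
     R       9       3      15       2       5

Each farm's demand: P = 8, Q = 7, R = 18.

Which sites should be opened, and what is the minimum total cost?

For any fixed open set, each farm goes to its cheapest open site; total = fixed + service.
{A, B}: P→A 5·8=40, Q→B 2·7=14, R→B 3·18=54. Service 108; fixed 33; total 141.
{A, B, C}: P→A 5·8=40, Q→B 2·7=14, R→B 3·18=54. Service 108; fixed 44; total 152.
{A, D}: P→A 5·8=40, Q→D 4·7=28, R→D 2·18=36. Service 104; fixed 53; total 157.
{A, B, C, D, E}: service 90 + fixed 106 = 196
No other subset beats 141.

Open A and B; minimum total cost 141.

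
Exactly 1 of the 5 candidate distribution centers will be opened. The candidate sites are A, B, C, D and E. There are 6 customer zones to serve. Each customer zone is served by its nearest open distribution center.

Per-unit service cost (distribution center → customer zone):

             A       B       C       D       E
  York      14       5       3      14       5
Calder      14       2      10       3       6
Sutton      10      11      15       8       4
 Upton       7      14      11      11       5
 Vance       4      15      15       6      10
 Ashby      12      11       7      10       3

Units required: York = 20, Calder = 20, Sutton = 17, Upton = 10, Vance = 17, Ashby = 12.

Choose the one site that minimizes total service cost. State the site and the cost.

With exactly 1 open, each customer zone uses its cheapest among the chosen.
{E}: York→E 5·20=100, Calder→E 6·20=120, Sutton→E 4·17=68, Upton→E 5·10=50, Vance→E 10·17=170, Ashby→E 3·12=36. Service cost 544.
{D}: service cost 808
{B}: service cost 854
Among all 5 size-1 choices, {E} is lowest.

Choose E only; total service cost 544.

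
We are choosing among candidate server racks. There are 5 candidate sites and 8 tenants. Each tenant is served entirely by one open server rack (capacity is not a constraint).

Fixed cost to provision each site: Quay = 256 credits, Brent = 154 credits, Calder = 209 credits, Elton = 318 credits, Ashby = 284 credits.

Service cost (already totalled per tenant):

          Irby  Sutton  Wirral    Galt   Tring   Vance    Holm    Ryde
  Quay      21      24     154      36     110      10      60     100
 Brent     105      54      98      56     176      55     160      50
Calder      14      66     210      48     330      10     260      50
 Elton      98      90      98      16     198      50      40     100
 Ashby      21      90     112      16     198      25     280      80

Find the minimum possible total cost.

Minimum total cost: 771

For any fixed open set, each tenant goes to its cheapest open site; total = fixed + service.
{Quay}: Irby→Quay 21, Sutton→Quay 24, Wirral→Quay 154, Galt→Quay 36, Tring→Quay 110, Vance→Quay 10, Holm→Quay 60, Ryde→Quay 100. Service 515; fixed 256; total 771.
{Quay, Brent}: Irby→Quay 21, Sutton→Quay 24, Wirral→Brent 98, Galt→Quay 36, Tring→Quay 110, Vance→Quay 10, Holm→Quay 60, Ryde→Brent 50. Service 409; fixed 410; total 819.
{Brent}: service 754 + fixed 154 = 908
{Quay, Brent, Calder, Elton, Ashby}: service 362 + fixed 1221 = 1583
No other subset beats 771.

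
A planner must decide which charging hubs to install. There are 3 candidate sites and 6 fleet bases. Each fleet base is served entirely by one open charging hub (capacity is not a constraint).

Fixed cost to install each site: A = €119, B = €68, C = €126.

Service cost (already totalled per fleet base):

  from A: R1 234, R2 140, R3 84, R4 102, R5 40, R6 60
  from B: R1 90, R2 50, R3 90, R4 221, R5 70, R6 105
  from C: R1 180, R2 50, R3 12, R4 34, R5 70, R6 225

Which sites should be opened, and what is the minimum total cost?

For any fixed open set, each fleet base goes to its cheapest open site; total = fixed + service.
{B, C}: R1→B 90, R2→B 50, R3→C 12, R4→C 34, R5→B 70, R6→B 105. Service 361; fixed 194; total 555.
{A, B, C}: service 286 + fixed 313 = 599
{A, B}: service 426 + fixed 187 = 613
{B}: R1→B 90, R2→B 50, R3→B 90, R4→B 221, R5→B 70, R6→B 105. Service 626; fixed 68; total 694.
No other subset beats 555.

Open B and C; minimum total cost 555.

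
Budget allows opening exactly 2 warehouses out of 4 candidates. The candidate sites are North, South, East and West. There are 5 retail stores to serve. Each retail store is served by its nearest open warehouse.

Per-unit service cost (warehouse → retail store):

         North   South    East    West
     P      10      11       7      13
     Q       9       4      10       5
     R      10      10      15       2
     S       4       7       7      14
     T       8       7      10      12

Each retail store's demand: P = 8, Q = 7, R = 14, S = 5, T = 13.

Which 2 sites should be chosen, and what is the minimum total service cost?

With exactly 2 open, each retail store uses its cheapest among the chosen.
{North, West}: P→North 10·8=80, Q→West 5·7=35, R→West 2·14=28, S→North 4·5=20, T→North 8·13=104. Service cost 267.
{South, West}: service cost 270
{East, West}: service cost 284
Among all 6 size-2 choices, {North, West} is lowest.

Choose North and West; total service cost 267.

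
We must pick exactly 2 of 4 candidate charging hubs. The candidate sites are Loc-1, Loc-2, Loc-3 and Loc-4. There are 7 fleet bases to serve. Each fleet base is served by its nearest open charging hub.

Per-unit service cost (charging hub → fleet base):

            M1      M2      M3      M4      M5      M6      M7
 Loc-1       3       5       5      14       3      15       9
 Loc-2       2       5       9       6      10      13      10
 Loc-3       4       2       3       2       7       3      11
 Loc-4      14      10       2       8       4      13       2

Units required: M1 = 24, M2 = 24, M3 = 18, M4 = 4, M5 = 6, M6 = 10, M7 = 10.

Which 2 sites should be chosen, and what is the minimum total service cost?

Choose Loc-3 and Loc-4; total service cost 262.

With exactly 2 open, each fleet base uses its cheapest among the chosen.
{Loc-3, Loc-4}: M1→Loc-3 4·24=96, M2→Loc-3 2·24=48, M3→Loc-4 2·18=36, M4→Loc-3 2·4=8, M5→Loc-4 4·6=24, M6→Loc-3 3·10=30, M7→Loc-4 2·10=20. Service cost 262.
{Loc-1, Loc-3}: service cost 320
{Loc-2, Loc-3}: service cost 330
Among all 6 size-2 choices, {Loc-3, Loc-4} is lowest.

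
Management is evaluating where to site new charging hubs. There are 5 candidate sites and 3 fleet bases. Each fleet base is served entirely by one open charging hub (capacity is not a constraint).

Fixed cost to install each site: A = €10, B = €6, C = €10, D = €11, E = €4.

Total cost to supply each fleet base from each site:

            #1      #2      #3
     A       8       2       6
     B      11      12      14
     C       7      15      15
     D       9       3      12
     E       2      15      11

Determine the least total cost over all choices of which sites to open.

Minimum total cost: 24

For any fixed open set, each fleet base goes to its cheapest open site; total = fixed + service.
{A, E}: #1→E 2, #2→A 2, #3→A 6. Service 10; fixed 14; total 24.
{A}: #1→A 8, #2→A 2, #3→A 6. Service 16; fixed 10; total 26.
{A, B, E}: #1→E 2, #2→A 2, #3→A 6. Service 10; fixed 20; total 30.
{A, B, C, D, E}: service 10 + fixed 41 = 51
No other subset beats 24.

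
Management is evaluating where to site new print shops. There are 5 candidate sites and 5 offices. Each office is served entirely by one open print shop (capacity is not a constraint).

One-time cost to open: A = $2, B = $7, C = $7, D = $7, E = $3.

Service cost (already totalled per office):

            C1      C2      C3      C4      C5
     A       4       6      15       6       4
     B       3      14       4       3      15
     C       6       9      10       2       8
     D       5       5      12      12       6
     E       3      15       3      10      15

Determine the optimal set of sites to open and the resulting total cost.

Open A and E; minimum total cost 27.

For any fixed open set, each office goes to its cheapest open site; total = fixed + service.
{A, E}: C1→E 3, C2→A 6, C3→E 3, C4→A 6, C5→A 4. Service 22; fixed 5; total 27.
{A, B}: service 20 + fixed 9 = 29
{A, C, E}: C1→E 3, C2→A 6, C3→E 3, C4→C 2, C5→A 4. Service 18; fixed 12; total 30.
{A, B, C, D, E}: service 17 + fixed 26 = 43
No other subset beats 27.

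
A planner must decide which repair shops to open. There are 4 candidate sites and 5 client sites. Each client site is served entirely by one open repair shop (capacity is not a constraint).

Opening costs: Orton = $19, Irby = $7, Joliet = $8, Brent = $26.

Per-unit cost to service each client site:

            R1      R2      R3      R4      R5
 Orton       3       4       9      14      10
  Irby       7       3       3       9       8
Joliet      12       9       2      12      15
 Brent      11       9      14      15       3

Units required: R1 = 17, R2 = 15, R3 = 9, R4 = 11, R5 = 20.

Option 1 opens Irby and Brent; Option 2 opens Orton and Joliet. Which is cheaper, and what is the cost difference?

Option 1: {Irby, Brent}: R1→Irby 7·17=119, R2→Irby 3·15=45, R3→Irby 3·9=27, R4→Irby 9·11=99, R5→Brent 3·20=60. Service 350; fixed 33; total 383.
Option 2: {Orton, Joliet}: R1→Orton 3·17=51, R2→Orton 4·15=60, R3→Joliet 2·9=18, R4→Joliet 12·11=132, R5→Orton 10·20=200. Service 461; fixed 27; total 488.
Difference: |383 − 488| = 105.

Option 1 is cheaper by 105.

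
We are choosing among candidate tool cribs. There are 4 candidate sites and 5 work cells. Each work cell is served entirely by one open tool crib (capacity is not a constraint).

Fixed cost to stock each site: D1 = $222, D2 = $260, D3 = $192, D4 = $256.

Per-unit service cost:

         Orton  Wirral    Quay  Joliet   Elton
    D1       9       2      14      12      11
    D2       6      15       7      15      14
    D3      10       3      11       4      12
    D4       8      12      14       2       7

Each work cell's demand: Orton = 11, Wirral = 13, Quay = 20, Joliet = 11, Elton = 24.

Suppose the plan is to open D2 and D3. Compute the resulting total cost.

Total cost: 1029

Each work cell is assigned to its cheapest site among the open ones.
{D2, D3}: Orton→D2 6·11=66, Wirral→D3 3·13=39, Quay→D2 7·20=140, Joliet→D3 4·11=44, Elton→D3 12·24=288. Service 577; fixed 452; total 1029.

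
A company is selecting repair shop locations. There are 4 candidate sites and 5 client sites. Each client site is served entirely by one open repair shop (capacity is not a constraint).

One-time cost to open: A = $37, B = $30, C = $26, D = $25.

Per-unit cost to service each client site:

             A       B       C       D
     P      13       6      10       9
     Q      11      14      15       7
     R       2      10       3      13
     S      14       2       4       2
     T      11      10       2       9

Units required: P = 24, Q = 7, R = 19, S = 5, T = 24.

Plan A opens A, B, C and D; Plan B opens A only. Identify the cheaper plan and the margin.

Plan A is cheaper by 391.

Plan A: {A, B, C, D}: P→B 6·24=144, Q→D 7·7=49, R→A 2·19=38, S→B 2·5=10, T→C 2·24=48. Service 289; fixed 118; total 407.
Plan B: {A}: P→A 13·24=312, Q→A 11·7=77, R→A 2·19=38, S→A 14·5=70, T→A 11·24=264. Service 761; fixed 37; total 798.
Difference: |407 − 798| = 391.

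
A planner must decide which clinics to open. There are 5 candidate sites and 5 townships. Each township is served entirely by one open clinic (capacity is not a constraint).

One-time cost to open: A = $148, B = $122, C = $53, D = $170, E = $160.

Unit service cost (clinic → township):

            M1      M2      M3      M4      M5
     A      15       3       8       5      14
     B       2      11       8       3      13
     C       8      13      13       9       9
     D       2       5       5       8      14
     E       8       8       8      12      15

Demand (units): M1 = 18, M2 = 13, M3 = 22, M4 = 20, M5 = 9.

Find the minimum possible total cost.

Minimum total cost: 654

For any fixed open set, each township goes to its cheapest open site; total = fixed + service.
{B}: M1→B 2·18=36, M2→B 11·13=143, M3→B 8·22=176, M4→B 3·20=60, M5→B 13·9=117. Service 532; fixed 122; total 654.
{D}: M1→D 2·18=36, M2→D 5·13=65, M3→D 5·22=110, M4→D 8·20=160, M5→D 14·9=126. Service 497; fixed 170; total 667.
{B, C}: M1→B 2·18=36, M2→B 11·13=143, M3→B 8·22=176, M4→B 3·20=60, M5→C 9·9=81. Service 496; fixed 175; total 671.
{A, B, C, D, E}: service 326 + fixed 653 = 979
No other subset beats 654.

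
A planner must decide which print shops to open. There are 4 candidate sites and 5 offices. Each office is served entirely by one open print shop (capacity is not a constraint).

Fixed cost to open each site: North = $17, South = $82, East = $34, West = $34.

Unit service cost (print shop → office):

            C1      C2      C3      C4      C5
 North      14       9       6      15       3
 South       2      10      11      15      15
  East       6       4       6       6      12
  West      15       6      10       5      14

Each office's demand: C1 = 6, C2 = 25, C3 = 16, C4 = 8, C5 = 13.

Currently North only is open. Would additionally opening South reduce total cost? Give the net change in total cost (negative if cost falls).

Current service cost with {North}: 564.
Adding South: each office re-picks its cheapest; new service cost 492, saving 72.
Extra fixed cost: 82. Net change = 82 − 72 = 10.
(Totals: 581 → 591.)

No — net change +10 (cost rises by 10).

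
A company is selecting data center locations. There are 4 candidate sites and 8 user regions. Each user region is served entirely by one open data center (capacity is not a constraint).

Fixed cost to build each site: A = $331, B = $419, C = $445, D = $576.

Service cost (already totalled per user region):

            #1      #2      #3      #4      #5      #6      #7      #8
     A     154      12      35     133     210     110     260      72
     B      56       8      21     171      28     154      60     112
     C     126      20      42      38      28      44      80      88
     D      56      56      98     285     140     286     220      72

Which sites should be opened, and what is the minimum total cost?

Open C only; minimum total cost 911.

For any fixed open set, each user region goes to its cheapest open site; total = fixed + service.
{C}: #1→C 126, #2→C 20, #3→C 42, #4→C 38, #5→C 28, #6→C 44, #7→C 80, #8→C 88. Service 466; fixed 445; total 911.
{B}: service 610 + fixed 419 = 1029
{B, C}: service 343 + fixed 864 = 1207
{A, B, C, D}: #1→B 56, #2→B 8, #3→B 21, #4→C 38, #5→B 28, #6→C 44, #7→B 60, #8→A 72. Service 327; fixed 1771; total 2098.
No other subset beats 911.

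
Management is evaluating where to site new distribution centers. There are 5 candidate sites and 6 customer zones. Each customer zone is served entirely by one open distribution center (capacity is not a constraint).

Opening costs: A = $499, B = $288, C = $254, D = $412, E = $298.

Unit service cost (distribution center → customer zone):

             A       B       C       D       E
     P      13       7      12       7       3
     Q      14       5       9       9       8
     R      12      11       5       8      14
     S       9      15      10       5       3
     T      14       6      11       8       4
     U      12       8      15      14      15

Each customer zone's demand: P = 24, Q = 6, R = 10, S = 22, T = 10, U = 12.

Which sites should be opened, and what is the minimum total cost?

Open E only; minimum total cost 844.

For any fixed open set, each customer zone goes to its cheapest open site; total = fixed + service.
{E}: P→E 3·24=72, Q→E 8·6=48, R→E 14·10=140, S→E 3·22=66, T→E 4·10=40, U→E 15·12=180. Service 546; fixed 298; total 844.
{B, E}: P→E 3·24=72, Q→B 5·6=30, R→B 11·10=110, S→E 3·22=66, T→E 4·10=40, U→B 8·12=96. Service 414; fixed 586; total 1000.
{C, E}: service 456 + fixed 552 = 1008
{A, B, C, D, E}: P→E 3·24=72, Q→B 5·6=30, R→C 5·10=50, S→E 3·22=66, T→E 4·10=40, U→B 8·12=96. Service 354; fixed 1751; total 2105.
No other subset beats 844.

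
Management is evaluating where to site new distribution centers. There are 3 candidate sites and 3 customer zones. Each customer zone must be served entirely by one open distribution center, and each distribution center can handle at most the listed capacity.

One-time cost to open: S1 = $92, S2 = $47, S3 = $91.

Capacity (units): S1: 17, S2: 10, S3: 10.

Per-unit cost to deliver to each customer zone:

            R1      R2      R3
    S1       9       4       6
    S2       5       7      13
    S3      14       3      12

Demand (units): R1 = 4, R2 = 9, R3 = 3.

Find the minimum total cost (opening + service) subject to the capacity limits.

Open {S1}: R1→S1 9·4=36, R2→S1 4·9=36, R3→S1 6·3=18.
Loads: S1 carries 16/17. Service 90; fixed 92; total 182.
Next best feasible plan costs 213.

Minimum total cost: 182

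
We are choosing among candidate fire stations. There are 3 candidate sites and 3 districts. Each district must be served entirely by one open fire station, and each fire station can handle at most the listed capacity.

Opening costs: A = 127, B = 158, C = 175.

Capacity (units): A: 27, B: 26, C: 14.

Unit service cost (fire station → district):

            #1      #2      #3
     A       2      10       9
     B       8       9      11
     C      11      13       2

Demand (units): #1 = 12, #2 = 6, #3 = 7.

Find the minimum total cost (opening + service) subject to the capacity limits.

Minimum total cost: 274

Open {A}: #1→A 2·12=24, #2→A 10·6=60, #3→A 9·7=63.
Loads: A carries 25/27. Service 147; fixed 127; total 274.
Next best feasible plan costs 385.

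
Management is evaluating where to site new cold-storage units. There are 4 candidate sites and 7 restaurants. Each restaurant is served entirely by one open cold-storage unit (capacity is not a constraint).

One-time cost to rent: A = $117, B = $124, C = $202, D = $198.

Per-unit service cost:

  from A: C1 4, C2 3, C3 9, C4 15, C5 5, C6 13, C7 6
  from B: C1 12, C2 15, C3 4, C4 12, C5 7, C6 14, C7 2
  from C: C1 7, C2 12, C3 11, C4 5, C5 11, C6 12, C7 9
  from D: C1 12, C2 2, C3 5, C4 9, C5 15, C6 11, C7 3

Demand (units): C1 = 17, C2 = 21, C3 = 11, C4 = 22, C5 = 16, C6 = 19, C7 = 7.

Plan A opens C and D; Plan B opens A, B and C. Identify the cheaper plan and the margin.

Plan A: {C, D}: C1→C 7·17=119, C2→D 2·21=42, C3→D 5·11=55, C4→C 5·22=110, C5→C 11·16=176, C6→D 11·19=209, C7→D 3·7=21. Service 732; fixed 400; total 1132.
Plan B: {A, B, C}: C1→A 4·17=68, C2→A 3·21=63, C3→B 4·11=44, C4→C 5·22=110, C5→A 5·16=80, C6→C 12·19=228, C7→B 2·7=14. Service 607; fixed 443; total 1050.
Difference: |1132 − 1050| = 82.

Plan B is cheaper by 82.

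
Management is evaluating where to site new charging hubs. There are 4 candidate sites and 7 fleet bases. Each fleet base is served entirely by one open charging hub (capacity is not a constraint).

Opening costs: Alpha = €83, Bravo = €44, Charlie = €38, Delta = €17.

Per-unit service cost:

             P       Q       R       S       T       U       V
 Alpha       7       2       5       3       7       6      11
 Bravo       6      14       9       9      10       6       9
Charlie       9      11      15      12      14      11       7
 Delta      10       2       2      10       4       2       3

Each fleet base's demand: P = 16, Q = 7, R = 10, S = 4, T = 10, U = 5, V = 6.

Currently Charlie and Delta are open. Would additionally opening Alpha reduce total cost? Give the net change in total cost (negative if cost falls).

Current service cost with {Charlie, Delta}: 286.
Adding Alpha: each fleet base re-picks its cheapest; new service cost 226, saving 60.
Extra fixed cost: 83. Net change = 83 − 60 = 23.
(Totals: 341 → 364.)

No — net change +23 (cost rises by 23).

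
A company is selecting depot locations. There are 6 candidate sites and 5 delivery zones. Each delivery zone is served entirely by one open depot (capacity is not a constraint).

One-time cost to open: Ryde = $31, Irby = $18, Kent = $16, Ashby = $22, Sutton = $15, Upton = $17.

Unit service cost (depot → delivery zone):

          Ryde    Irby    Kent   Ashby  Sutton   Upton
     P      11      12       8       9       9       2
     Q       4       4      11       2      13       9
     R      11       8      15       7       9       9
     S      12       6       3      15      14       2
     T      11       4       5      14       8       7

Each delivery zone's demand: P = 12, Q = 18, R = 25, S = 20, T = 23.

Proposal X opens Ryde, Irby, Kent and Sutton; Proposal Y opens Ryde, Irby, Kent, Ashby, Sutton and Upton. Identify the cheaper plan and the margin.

Proposal Y is cheaper by 114.

Proposal X: {Ryde, Irby, Kent, Sutton}: P→Kent 8·12=96, Q→Ryde 4·18=72, R→Irby 8·25=200, S→Kent 3·20=60, T→Irby 4·23=92. Service 520; fixed 80; total 600.
Proposal Y: {Ryde, Irby, Kent, Ashby, Sutton, Upton}: P→Upton 2·12=24, Q→Ashby 2·18=36, R→Ashby 7·25=175, S→Upton 2·20=40, T→Irby 4·23=92. Service 367; fixed 119; total 486.
Difference: |600 − 486| = 114.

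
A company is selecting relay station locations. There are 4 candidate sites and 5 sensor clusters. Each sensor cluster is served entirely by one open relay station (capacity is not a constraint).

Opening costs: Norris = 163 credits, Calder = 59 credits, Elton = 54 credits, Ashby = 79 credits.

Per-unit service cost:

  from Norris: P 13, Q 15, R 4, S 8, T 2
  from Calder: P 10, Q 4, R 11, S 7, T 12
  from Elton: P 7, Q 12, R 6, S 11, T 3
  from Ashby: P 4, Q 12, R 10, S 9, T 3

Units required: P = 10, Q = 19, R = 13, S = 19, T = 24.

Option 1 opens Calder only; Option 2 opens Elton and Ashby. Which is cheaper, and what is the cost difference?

Option 1: {Calder}: P→Calder 10·10=100, Q→Calder 4·19=76, R→Calder 11·13=143, S→Calder 7·19=133, T→Calder 12·24=288. Service 740; fixed 59; total 799.
Option 2: {Elton, Ashby}: P→Ashby 4·10=40, Q→Elton 12·19=228, R→Elton 6·13=78, S→Ashby 9·19=171, T→Elton 3·24=72. Service 589; fixed 133; total 722.
Difference: |799 − 722| = 77.

Option 2 is cheaper by 77.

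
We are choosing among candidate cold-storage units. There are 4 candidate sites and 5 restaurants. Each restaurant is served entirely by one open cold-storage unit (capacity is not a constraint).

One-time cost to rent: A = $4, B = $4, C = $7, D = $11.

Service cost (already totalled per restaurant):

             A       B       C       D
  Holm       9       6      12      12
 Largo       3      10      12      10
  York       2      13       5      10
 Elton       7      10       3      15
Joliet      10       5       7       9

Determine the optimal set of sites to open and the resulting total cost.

Open A and B; minimum total cost 31.

For any fixed open set, each restaurant goes to its cheapest open site; total = fixed + service.
{A, B}: Holm→B 6, Largo→A 3, York→A 2, Elton→A 7, Joliet→B 5. Service 23; fixed 8; total 31.
{A, B, C}: Holm→B 6, Largo→A 3, York→A 2, Elton→C 3, Joliet→B 5. Service 19; fixed 15; total 34.
{A}: service 31 + fixed 4 = 35
{A, B, C, D}: service 19 + fixed 26 = 45
No other subset beats 31.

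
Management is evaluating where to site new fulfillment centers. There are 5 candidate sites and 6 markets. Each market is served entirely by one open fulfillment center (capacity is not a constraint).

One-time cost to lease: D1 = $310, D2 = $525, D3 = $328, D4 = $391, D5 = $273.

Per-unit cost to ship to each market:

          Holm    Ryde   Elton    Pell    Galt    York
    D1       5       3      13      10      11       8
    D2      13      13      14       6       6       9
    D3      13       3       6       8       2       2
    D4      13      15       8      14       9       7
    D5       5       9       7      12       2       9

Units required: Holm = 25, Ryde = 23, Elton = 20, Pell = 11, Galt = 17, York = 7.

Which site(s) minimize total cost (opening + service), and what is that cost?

Open D5 only; minimum total cost 974.

For any fixed open set, each market goes to its cheapest open site; total = fixed + service.
{D5}: Holm→D5 5·25=125, Ryde→D5 9·23=207, Elton→D5 7·20=140, Pell→D5 12·11=132, Galt→D5 2·17=34, York→D5 9·7=63. Service 701; fixed 273; total 974.
{D3}: Holm→D3 13·25=325, Ryde→D3 3·23=69, Elton→D3 6·20=120, Pell→D3 8·11=88, Galt→D3 2·17=34, York→D3 2·7=14. Service 650; fixed 328; total 978.
{D3, D5}: service 450 + fixed 601 = 1051
{D1, D2, D3, D4, D5}: service 428 + fixed 1827 = 2255
No other subset beats 974.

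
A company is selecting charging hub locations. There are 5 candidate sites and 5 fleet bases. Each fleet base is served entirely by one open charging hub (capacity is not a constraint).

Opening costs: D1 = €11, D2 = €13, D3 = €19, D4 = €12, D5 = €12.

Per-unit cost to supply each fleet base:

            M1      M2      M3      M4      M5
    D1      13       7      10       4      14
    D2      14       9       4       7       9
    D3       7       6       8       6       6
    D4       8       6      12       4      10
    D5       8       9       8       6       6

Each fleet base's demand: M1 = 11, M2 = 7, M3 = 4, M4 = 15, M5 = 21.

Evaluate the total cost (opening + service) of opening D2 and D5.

Each fleet base is assigned to its cheapest site among the open ones.
{D2, D5}: M1→D5 8·11=88, M2→D2 9·7=63, M3→D2 4·4=16, M4→D5 6·15=90, M5→D5 6·21=126. Service 383; fixed 25; total 408.

Total cost: 408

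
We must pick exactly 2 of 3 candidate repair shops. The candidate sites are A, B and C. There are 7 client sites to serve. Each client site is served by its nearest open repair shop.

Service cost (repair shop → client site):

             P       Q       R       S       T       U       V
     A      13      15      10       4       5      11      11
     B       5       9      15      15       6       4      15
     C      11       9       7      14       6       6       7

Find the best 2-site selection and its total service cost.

Choose A and B; total service cost 48.

With exactly 2 open, each client site uses its cheapest among the chosen.
{A, B}: P→B 5, Q→B 9, R→A 10, S→A 4, T→A 5, U→B 4, V→A 11. Service cost 48.
{A, C}: service cost 49
{B, C}: service cost 52
Among all 3 size-2 choices, {A, B} is lowest.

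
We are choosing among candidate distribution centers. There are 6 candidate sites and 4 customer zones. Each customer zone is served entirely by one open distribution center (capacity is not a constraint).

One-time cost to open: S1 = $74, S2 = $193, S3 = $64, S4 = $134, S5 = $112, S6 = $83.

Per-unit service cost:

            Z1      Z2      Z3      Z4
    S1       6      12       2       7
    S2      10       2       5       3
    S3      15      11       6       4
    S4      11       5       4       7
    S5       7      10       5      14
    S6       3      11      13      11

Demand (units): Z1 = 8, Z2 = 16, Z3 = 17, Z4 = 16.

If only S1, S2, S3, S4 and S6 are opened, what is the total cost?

Each customer zone is assigned to its cheapest site among the open ones.
{S1, S2, S3, S4, S6}: Z1→S6 3·8=24, Z2→S2 2·16=32, Z3→S1 2·17=34, Z4→S2 3·16=48. Service 138; fixed 548; total 686.

Total cost: 686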